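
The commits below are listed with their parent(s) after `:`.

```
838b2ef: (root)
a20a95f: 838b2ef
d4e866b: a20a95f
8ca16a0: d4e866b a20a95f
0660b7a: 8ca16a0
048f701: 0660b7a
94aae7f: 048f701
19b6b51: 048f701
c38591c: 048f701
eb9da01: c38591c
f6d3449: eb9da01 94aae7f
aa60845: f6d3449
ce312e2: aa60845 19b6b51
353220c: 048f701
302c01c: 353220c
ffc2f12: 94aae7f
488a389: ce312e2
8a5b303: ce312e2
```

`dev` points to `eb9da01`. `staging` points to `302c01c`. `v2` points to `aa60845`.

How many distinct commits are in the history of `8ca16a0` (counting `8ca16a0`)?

4

Walking parent pointers from 8ca16a0: reachable set = {838b2ef, 8ca16a0, a20a95f, d4e866b}.
That is 4 commits.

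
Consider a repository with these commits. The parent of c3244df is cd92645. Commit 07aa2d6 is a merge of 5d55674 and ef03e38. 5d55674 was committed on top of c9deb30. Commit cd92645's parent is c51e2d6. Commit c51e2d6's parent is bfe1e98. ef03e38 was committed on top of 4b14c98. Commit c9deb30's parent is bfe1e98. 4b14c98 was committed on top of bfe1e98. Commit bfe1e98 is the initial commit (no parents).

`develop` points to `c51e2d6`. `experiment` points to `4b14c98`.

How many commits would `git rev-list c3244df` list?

Walking parent pointers from c3244df: reachable set = {bfe1e98, c3244df, c51e2d6, cd92645}.
That is 4 commits.

4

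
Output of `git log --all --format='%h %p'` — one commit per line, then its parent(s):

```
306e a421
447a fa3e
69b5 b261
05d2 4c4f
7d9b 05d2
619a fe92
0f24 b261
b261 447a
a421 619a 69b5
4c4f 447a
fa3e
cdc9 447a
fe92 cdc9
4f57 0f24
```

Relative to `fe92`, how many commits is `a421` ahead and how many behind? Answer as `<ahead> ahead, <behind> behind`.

4 ahead, 0 behind

Reachable from a421: {447a, 619a, 69b5, a421, b261, cdc9, fa3e, fe92}.
Reachable from fe92: {447a, cdc9, fa3e, fe92}.
Only in a421's history (ahead): {619a, 69b5, a421, b261} — 4.
Only in fe92's history (behind): {} — 0.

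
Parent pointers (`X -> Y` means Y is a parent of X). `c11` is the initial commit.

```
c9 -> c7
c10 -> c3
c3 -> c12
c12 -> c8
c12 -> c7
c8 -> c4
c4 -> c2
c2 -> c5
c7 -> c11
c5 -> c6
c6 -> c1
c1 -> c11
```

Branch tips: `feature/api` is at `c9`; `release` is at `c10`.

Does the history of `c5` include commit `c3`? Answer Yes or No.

Ancestors of c5: {c1, c11, c5, c6}.
c3 is not in that set, so it is not an ancestor of c5.

No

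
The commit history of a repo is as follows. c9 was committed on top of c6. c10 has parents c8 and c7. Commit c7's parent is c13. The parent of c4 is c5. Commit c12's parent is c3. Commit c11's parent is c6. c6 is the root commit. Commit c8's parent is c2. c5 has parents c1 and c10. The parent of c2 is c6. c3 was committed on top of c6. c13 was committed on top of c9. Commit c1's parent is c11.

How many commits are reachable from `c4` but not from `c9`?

Reachable from c4: {c1, c10, c11, c13, c2, c4, c5, c6, c7, c8, c9}.
Reachable from c9: {c6, c9}.
In c4's history but not c9's: {c1, c10, c11, c13, c2, c4, c5, c7, c8} — 9 commits.

9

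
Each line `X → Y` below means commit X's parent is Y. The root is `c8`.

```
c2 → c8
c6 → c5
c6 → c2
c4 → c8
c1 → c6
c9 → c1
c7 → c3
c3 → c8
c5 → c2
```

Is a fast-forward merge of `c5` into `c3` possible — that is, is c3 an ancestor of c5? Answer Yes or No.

A fast-forward from c3 to c5 is possible iff c3 is an ancestor of c5.
Ancestors of c5: {c2, c5, c8}.
c3 is not among them, so fast-forward is not possible.

No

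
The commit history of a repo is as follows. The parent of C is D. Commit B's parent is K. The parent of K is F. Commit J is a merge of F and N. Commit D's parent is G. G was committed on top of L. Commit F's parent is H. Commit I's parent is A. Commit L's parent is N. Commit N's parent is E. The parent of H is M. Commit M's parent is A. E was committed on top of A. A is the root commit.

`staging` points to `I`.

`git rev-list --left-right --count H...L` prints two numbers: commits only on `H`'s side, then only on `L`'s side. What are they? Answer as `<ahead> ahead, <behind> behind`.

2 ahead, 3 behind

Reachable from H: {A, H, M}.
Reachable from L: {A, E, L, N}.
Only in H's history (ahead): {H, M} — 2.
Only in L's history (behind): {E, L, N} — 3.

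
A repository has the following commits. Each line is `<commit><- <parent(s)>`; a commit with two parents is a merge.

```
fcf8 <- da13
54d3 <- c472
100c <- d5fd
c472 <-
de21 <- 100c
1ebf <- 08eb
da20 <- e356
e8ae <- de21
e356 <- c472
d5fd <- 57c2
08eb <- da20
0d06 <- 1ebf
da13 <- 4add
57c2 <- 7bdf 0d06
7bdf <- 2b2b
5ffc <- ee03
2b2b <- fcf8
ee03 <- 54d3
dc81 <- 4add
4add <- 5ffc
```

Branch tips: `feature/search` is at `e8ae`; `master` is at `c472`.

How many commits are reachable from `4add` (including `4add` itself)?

Walking parent pointers from 4add: reachable set = {4add, 54d3, 5ffc, c472, ee03}.
That is 5 commits.

5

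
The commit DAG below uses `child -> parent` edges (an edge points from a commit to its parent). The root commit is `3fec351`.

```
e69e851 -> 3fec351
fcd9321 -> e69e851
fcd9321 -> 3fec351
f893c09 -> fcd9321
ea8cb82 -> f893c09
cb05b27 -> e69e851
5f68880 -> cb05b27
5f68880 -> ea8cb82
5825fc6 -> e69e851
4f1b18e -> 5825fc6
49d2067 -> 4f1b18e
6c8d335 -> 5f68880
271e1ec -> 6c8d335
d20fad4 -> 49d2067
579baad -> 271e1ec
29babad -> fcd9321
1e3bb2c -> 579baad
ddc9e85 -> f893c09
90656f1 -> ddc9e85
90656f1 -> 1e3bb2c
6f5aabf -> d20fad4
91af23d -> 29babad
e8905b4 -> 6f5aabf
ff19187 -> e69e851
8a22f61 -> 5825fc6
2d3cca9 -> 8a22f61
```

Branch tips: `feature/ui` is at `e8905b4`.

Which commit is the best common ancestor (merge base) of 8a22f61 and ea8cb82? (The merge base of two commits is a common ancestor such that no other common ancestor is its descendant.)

e69e851

Ancestors of 8a22f61: {3fec351, 5825fc6, 8a22f61, e69e851}.
Ancestors of ea8cb82: {3fec351, e69e851, ea8cb82, f893c09, fcd9321}.
Common ancestors: {3fec351, e69e851}.
Among these, e69e851 is not an ancestor of any other common ancestor — it is the merge base.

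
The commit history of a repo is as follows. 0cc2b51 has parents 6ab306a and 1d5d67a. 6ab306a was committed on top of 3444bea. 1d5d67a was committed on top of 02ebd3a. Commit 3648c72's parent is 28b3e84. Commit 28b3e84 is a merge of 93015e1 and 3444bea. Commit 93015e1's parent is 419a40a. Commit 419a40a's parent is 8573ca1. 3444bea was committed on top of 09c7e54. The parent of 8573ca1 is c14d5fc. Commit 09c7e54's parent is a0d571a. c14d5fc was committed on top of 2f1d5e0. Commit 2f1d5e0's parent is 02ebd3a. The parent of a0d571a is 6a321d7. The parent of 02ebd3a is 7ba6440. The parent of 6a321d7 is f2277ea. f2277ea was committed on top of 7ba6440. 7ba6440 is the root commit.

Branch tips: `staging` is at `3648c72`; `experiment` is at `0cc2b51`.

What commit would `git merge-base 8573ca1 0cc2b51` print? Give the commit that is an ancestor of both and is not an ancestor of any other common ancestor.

Ancestors of 8573ca1: {02ebd3a, 2f1d5e0, 7ba6440, 8573ca1, c14d5fc}.
Ancestors of 0cc2b51: {02ebd3a, 09c7e54, 0cc2b51, 1d5d67a, 3444bea, 6a321d7, 6ab306a, 7ba6440, a0d571a, f2277ea}.
Common ancestors: {02ebd3a, 7ba6440}.
Among these, 02ebd3a is not an ancestor of any other common ancestor — it is the merge base.

02ebd3a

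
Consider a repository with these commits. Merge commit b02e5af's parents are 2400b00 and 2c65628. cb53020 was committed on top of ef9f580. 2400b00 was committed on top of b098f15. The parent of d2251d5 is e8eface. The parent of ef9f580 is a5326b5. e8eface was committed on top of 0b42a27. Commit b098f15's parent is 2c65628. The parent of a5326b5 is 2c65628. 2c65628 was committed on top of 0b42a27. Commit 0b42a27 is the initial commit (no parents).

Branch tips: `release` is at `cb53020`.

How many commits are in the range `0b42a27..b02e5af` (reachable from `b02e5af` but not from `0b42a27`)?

Reachable from b02e5af: {0b42a27, 2400b00, 2c65628, b02e5af, b098f15}.
Reachable from 0b42a27: {0b42a27}.
In b02e5af's history but not 0b42a27's: {2400b00, 2c65628, b02e5af, b098f15} — 4 commits.

4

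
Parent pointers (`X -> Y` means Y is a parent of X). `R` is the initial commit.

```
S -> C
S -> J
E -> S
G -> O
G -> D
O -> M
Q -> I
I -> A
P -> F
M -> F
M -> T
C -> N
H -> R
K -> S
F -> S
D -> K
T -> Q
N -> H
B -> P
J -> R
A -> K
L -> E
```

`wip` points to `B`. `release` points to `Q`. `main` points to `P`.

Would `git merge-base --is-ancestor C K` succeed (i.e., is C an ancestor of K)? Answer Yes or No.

Ancestors of K (commits reachable by following parents): {C, H, J, K, N, R, S}.
C is in that set, so it is an ancestor of K.

Yes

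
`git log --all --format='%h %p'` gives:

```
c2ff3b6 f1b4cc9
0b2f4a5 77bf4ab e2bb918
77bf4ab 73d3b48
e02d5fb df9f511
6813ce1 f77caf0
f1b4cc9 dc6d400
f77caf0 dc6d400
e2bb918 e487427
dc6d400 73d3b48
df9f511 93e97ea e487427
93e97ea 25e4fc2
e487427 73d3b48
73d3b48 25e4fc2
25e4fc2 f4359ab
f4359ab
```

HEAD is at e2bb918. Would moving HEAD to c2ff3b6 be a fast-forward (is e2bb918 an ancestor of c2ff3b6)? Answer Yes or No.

A fast-forward from e2bb918 to c2ff3b6 is possible iff e2bb918 is an ancestor of c2ff3b6.
Ancestors of c2ff3b6: {25e4fc2, 73d3b48, c2ff3b6, dc6d400, f1b4cc9, f4359ab}.
e2bb918 is not among them, so fast-forward is not possible.

No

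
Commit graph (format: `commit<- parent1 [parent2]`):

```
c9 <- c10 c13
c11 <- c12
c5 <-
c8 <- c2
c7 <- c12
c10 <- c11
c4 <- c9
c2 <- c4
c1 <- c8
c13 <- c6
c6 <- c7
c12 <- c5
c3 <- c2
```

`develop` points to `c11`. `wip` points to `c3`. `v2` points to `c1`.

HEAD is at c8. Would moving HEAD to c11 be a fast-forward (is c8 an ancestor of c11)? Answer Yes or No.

No

A fast-forward from c8 to c11 is possible iff c8 is an ancestor of c11.
Ancestors of c11: {c11, c12, c5}.
c8 is not among them, so fast-forward is not possible.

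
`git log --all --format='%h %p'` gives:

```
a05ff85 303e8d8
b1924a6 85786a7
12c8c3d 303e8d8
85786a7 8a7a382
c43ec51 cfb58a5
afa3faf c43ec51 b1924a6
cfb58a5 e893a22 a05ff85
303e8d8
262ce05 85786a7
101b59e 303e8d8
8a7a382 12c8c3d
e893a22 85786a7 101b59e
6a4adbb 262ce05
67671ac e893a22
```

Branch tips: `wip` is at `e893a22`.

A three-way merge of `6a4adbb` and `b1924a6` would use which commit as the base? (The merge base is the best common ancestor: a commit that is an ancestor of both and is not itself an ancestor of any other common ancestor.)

85786a7

Ancestors of 6a4adbb: {12c8c3d, 262ce05, 303e8d8, 6a4adbb, 85786a7, 8a7a382}.
Ancestors of b1924a6: {12c8c3d, 303e8d8, 85786a7, 8a7a382, b1924a6}.
Common ancestors: {12c8c3d, 303e8d8, 85786a7, 8a7a382}.
Among these, 85786a7 is not an ancestor of any other common ancestor — it is the merge base.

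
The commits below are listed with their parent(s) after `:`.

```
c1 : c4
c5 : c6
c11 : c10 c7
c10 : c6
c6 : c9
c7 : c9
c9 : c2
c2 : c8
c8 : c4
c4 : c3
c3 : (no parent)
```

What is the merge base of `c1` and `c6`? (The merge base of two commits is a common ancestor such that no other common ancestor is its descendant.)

Ancestors of c1: {c1, c3, c4}.
Ancestors of c6: {c2, c3, c4, c6, c8, c9}.
Common ancestors: {c3, c4}.
Among these, c4 is not an ancestor of any other common ancestor — it is the merge base.

c4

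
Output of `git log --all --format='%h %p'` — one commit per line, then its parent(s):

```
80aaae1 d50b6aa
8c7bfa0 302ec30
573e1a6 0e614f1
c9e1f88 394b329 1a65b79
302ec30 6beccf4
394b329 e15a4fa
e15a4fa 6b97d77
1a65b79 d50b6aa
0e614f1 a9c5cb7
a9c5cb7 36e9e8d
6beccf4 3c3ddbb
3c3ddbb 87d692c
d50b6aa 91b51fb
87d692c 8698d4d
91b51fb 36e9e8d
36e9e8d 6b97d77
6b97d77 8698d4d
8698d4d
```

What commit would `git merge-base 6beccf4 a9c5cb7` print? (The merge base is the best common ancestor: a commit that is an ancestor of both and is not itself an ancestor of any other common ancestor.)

8698d4d

Ancestors of 6beccf4: {3c3ddbb, 6beccf4, 8698d4d, 87d692c}.
Ancestors of a9c5cb7: {36e9e8d, 6b97d77, 8698d4d, a9c5cb7}.
Common ancestors: {8698d4d}.
The only common ancestor is 8698d4d, so it is the merge base.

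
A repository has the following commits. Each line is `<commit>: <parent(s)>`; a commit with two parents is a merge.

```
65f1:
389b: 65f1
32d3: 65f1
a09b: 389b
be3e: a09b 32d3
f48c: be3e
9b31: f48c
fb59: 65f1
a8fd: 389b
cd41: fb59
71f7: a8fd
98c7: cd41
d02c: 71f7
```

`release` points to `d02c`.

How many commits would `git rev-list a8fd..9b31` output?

5

Reachable from 9b31: {32d3, 389b, 65f1, 9b31, a09b, be3e, f48c}.
Reachable from a8fd: {389b, 65f1, a8fd}.
In 9b31's history but not a8fd's: {32d3, 9b31, a09b, be3e, f48c} — 5 commits.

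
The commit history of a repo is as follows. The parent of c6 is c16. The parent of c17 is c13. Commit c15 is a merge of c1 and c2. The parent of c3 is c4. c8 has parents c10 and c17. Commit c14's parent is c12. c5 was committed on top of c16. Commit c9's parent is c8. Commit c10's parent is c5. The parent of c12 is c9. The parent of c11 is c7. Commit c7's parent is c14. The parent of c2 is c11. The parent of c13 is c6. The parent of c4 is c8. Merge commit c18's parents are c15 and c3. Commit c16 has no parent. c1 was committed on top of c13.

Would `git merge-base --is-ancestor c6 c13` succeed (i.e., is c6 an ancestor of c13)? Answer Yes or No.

Ancestors of c13 (commits reachable by following parents): {c13, c16, c6}.
c6 is in that set, so it is an ancestor of c13.

Yes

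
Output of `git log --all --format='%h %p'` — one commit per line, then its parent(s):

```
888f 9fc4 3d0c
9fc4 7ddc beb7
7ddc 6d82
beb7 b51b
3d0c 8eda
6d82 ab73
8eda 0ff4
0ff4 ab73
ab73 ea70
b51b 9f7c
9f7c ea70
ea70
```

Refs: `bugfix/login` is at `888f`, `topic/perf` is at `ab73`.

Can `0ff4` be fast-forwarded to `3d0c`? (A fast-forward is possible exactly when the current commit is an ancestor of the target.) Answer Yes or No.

A fast-forward from 0ff4 to 3d0c is possible iff 0ff4 is an ancestor of 3d0c.
Ancestors of 3d0c: {0ff4, 3d0c, 8eda, ab73, ea70}.
0ff4 is among them, so fast-forward is possible.

Yes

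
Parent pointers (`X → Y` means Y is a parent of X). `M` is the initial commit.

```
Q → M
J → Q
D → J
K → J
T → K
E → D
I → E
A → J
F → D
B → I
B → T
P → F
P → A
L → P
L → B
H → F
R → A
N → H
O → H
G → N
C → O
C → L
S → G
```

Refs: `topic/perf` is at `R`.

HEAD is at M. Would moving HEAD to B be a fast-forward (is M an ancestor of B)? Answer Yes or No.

A fast-forward from M to B is possible iff M is an ancestor of B.
Ancestors of B: {B, D, E, I, J, K, M, Q, T}.
M is among them, so fast-forward is possible.

Yes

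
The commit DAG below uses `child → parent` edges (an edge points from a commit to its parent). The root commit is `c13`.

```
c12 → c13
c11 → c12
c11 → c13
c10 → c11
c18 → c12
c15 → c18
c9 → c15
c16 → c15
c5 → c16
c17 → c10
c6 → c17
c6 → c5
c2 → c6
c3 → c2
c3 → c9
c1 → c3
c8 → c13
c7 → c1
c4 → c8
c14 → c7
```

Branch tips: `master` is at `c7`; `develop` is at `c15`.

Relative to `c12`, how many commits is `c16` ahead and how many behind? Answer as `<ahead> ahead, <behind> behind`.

3 ahead, 0 behind

Reachable from c16: {c12, c13, c15, c16, c18}.
Reachable from c12: {c12, c13}.
Only in c16's history (ahead): {c15, c16, c18} — 3.
Only in c12's history (behind): {} — 0.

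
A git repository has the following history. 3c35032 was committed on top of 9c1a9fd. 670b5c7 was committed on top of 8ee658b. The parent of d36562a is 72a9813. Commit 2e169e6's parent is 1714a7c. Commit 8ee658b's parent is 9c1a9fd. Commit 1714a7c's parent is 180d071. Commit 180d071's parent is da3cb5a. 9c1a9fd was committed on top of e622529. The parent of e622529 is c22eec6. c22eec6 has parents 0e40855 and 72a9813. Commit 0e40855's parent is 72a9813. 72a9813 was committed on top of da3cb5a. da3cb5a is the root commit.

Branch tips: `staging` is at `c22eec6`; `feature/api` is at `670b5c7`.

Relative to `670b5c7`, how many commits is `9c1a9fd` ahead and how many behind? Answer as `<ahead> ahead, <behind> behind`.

Reachable from 9c1a9fd: {0e40855, 72a9813, 9c1a9fd, c22eec6, da3cb5a, e622529}.
Reachable from 670b5c7: {0e40855, 670b5c7, 72a9813, 8ee658b, 9c1a9fd, c22eec6, da3cb5a, e622529}.
Only in 9c1a9fd's history (ahead): {} — 0.
Only in 670b5c7's history (behind): {670b5c7, 8ee658b} — 2.

0 ahead, 2 behind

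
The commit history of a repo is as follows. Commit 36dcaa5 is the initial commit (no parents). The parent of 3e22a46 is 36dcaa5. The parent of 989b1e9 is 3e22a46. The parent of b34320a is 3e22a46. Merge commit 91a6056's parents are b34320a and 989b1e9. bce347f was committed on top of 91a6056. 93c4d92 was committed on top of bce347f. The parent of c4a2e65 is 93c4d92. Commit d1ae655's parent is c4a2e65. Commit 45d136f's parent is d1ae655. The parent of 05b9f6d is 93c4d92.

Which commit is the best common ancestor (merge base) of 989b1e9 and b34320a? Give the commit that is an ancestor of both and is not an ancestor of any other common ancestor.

Ancestors of 989b1e9: {36dcaa5, 3e22a46, 989b1e9}.
Ancestors of b34320a: {36dcaa5, 3e22a46, b34320a}.
Common ancestors: {36dcaa5, 3e22a46}.
Among these, 3e22a46 is not an ancestor of any other common ancestor — it is the merge base.

3e22a46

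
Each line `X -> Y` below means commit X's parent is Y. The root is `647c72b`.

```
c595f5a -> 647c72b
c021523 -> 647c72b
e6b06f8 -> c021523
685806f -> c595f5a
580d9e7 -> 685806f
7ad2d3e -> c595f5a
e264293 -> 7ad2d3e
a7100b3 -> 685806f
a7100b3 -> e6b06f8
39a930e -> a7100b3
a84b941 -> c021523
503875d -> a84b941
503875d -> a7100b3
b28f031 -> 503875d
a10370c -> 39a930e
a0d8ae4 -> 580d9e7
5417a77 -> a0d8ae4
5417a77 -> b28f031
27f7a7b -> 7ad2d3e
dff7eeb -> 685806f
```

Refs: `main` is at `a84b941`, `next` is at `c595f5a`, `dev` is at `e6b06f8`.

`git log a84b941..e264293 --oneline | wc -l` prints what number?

Reachable from e264293: {647c72b, 7ad2d3e, c595f5a, e264293}.
Reachable from a84b941: {647c72b, a84b941, c021523}.
In e264293's history but not a84b941's: {7ad2d3e, c595f5a, e264293} — 3 commits.

3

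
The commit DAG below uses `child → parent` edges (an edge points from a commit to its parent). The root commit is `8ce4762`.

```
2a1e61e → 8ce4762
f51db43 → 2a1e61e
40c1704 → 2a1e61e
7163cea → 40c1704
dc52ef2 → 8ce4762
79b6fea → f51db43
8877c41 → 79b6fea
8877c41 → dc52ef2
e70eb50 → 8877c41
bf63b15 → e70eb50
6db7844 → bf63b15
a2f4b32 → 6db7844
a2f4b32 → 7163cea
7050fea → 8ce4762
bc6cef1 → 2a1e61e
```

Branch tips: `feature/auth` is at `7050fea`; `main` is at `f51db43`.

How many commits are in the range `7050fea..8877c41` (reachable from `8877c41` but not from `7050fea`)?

5

Reachable from 8877c41: {2a1e61e, 79b6fea, 8877c41, 8ce4762, dc52ef2, f51db43}.
Reachable from 7050fea: {7050fea, 8ce4762}.
In 8877c41's history but not 7050fea's: {2a1e61e, 79b6fea, 8877c41, dc52ef2, f51db43} — 5 commits.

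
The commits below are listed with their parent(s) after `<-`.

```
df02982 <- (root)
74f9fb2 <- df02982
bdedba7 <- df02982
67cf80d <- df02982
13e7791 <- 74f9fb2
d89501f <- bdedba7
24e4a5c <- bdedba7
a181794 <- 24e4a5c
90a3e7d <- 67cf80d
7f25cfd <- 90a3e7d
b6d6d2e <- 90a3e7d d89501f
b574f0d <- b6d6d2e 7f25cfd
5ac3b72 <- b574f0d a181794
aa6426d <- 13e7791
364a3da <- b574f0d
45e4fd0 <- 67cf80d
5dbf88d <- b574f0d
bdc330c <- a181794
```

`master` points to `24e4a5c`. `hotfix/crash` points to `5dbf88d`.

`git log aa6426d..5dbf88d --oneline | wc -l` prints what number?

Reachable from 5dbf88d: {5dbf88d, 67cf80d, 7f25cfd, 90a3e7d, b574f0d, b6d6d2e, bdedba7, d89501f, df02982}.
Reachable from aa6426d: {13e7791, 74f9fb2, aa6426d, df02982}.
In 5dbf88d's history but not aa6426d's: {5dbf88d, 67cf80d, 7f25cfd, 90a3e7d, b574f0d, b6d6d2e, bdedba7, d89501f} — 8 commits.

8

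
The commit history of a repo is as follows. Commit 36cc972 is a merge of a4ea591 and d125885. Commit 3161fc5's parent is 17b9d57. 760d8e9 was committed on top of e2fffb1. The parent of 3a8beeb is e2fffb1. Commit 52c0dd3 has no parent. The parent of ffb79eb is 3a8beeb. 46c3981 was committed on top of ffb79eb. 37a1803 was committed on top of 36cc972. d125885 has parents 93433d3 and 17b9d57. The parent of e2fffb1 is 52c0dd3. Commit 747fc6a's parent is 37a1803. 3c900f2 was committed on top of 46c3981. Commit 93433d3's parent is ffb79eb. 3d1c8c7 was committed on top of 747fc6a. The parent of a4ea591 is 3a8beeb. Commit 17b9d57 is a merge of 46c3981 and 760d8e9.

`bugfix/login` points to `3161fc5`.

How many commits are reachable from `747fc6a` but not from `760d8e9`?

10

Reachable from 747fc6a: {17b9d57, 36cc972, 37a1803, 3a8beeb, 46c3981, 52c0dd3, 747fc6a, 760d8e9, 93433d3, a4ea591, d125885, e2fffb1, ffb79eb}.
Reachable from 760d8e9: {52c0dd3, 760d8e9, e2fffb1}.
In 747fc6a's history but not 760d8e9's: {17b9d57, 36cc972, 37a1803, 3a8beeb, 46c3981, 747fc6a, 93433d3, a4ea591, d125885, ffb79eb} — 10 commits.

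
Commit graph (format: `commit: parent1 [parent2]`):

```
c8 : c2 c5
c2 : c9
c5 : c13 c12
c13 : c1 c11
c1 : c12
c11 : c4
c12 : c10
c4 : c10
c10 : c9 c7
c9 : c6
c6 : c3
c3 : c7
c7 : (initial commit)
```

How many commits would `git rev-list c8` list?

Walking parent pointers from c8: reachable set = {c1, c10, c11, c12, c13, c2, c3, c4, c5, c6, c7, c8, c9}.
That is 13 commits.

13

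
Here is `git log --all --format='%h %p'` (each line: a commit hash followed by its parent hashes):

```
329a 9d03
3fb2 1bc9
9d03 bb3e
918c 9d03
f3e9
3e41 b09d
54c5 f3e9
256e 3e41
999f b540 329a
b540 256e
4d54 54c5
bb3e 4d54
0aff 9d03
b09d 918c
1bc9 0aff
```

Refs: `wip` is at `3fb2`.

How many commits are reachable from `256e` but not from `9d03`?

Reachable from 256e: {256e, 3e41, 4d54, 54c5, 918c, 9d03, b09d, bb3e, f3e9}.
Reachable from 9d03: {4d54, 54c5, 9d03, bb3e, f3e9}.
In 256e's history but not 9d03's: {256e, 3e41, 918c, b09d} — 4 commits.

4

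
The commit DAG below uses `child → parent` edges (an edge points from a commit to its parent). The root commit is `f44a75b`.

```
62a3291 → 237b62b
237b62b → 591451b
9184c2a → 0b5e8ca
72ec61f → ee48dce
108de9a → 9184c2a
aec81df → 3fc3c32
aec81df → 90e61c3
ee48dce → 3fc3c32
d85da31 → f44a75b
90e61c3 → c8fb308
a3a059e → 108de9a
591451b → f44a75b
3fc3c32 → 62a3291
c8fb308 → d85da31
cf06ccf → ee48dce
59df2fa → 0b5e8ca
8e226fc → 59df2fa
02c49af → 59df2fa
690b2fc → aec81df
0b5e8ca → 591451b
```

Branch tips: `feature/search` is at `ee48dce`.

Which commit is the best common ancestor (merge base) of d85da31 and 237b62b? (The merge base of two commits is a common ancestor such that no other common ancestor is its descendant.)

Ancestors of d85da31: {d85da31, f44a75b}.
Ancestors of 237b62b: {237b62b, 591451b, f44a75b}.
Common ancestors: {f44a75b}.
The only common ancestor is f44a75b, so it is the merge base.

f44a75b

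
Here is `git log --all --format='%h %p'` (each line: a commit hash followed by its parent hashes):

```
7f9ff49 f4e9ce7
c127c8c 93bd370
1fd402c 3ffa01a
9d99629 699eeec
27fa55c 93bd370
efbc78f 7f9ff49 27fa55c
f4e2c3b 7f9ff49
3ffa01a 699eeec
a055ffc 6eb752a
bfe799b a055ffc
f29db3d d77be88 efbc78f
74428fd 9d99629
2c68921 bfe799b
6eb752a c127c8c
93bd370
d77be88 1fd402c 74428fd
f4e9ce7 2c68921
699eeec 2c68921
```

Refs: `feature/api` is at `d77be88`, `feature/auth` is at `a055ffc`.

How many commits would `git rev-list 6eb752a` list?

Walking parent pointers from 6eb752a: reachable set = {6eb752a, 93bd370, c127c8c}.
That is 3 commits.

3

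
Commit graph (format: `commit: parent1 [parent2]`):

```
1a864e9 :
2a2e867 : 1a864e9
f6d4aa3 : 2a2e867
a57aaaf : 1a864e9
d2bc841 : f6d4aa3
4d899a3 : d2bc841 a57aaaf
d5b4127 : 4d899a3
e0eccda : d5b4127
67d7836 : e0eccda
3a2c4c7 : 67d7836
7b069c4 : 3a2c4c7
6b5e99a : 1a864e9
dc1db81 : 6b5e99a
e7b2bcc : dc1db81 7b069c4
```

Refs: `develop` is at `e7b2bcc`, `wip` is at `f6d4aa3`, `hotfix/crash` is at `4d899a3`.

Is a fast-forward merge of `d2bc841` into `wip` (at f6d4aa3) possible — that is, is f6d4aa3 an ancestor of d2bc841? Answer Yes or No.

Yes

A fast-forward from f6d4aa3 to d2bc841 is possible iff f6d4aa3 is an ancestor of d2bc841.
Ancestors of d2bc841: {1a864e9, 2a2e867, d2bc841, f6d4aa3}.
f6d4aa3 is among them, so fast-forward is possible.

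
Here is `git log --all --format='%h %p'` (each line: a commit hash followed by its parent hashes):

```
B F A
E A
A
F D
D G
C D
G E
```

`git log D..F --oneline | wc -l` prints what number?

1

Reachable from F: {A, D, E, F, G}.
Reachable from D: {A, D, E, G}.
In F's history but not D's: {F} — 1 commit.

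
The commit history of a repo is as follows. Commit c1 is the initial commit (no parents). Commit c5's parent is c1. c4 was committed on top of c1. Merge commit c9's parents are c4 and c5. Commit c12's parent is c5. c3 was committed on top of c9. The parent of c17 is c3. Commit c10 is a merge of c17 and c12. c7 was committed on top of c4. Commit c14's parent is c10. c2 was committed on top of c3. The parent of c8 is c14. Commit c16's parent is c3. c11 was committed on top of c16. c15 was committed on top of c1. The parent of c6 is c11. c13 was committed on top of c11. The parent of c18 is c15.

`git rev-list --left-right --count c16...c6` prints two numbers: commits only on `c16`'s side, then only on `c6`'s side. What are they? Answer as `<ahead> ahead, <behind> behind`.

Reachable from c16: {c1, c16, c3, c4, c5, c9}.
Reachable from c6: {c1, c11, c16, c3, c4, c5, c6, c9}.
Only in c16's history (ahead): {} — 0.
Only in c6's history (behind): {c11, c6} — 2.

0 ahead, 2 behind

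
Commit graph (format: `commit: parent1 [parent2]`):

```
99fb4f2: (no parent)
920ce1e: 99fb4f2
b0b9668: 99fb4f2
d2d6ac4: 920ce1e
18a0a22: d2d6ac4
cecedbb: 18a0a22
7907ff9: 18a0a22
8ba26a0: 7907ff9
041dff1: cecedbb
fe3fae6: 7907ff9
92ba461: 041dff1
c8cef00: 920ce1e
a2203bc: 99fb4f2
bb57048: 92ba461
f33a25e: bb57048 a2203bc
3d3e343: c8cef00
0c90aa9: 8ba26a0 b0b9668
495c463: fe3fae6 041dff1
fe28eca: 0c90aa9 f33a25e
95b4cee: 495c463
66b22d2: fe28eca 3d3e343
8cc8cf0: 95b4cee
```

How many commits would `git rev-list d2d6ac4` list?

3

Walking parent pointers from d2d6ac4: reachable set = {920ce1e, 99fb4f2, d2d6ac4}.
That is 3 commits.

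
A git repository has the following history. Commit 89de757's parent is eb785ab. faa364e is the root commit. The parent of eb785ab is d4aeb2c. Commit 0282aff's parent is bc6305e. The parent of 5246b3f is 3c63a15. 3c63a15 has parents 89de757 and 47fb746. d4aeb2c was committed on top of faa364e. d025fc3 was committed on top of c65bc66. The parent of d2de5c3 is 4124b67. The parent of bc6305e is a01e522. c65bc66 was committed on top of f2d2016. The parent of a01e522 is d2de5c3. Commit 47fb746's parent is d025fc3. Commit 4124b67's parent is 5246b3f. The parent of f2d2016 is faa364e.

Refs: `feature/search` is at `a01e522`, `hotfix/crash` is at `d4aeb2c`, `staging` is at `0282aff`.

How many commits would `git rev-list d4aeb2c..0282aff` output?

Reachable from 0282aff: {0282aff, 3c63a15, 4124b67, 47fb746, 5246b3f, 89de757, a01e522, bc6305e, c65bc66, d025fc3, d2de5c3, d4aeb2c, eb785ab, f2d2016, faa364e}.
Reachable from d4aeb2c: {d4aeb2c, faa364e}.
In 0282aff's history but not d4aeb2c's: {0282aff, 3c63a15, 4124b67, 47fb746, 5246b3f, 89de757, a01e522, bc6305e, c65bc66, d025fc3, d2de5c3, eb785ab, f2d2016} — 13 commits.

13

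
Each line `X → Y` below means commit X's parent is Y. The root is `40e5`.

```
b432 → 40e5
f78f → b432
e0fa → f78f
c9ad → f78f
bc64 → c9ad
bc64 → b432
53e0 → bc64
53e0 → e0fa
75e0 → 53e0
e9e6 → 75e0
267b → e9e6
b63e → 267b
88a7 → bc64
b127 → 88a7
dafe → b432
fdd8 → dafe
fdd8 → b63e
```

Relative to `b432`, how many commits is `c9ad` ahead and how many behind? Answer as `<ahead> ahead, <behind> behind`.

Reachable from c9ad: {40e5, b432, c9ad, f78f}.
Reachable from b432: {40e5, b432}.
Only in c9ad's history (ahead): {c9ad, f78f} — 2.
Only in b432's history (behind): {} — 0.

2 ahead, 0 behind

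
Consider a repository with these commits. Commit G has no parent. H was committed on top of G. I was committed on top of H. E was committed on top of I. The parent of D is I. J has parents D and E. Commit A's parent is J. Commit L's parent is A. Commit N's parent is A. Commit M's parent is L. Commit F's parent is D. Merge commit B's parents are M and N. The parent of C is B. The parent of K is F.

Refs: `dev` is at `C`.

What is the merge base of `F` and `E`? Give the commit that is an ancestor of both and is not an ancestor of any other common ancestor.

I

Ancestors of F: {D, F, G, H, I}.
Ancestors of E: {E, G, H, I}.
Common ancestors: {G, H, I}.
Among these, I is not an ancestor of any other common ancestor — it is the merge base.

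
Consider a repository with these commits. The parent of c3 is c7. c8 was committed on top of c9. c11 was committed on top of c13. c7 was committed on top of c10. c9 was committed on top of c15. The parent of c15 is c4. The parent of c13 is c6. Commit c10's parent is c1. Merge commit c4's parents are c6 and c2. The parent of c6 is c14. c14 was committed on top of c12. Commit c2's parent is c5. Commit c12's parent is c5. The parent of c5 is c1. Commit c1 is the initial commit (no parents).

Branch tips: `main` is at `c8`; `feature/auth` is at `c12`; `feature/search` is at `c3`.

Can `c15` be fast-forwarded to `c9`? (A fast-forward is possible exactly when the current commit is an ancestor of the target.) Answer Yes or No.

Yes

A fast-forward from c15 to c9 is possible iff c15 is an ancestor of c9.
Ancestors of c9: {c1, c12, c14, c15, c2, c4, c5, c6, c9}.
c15 is among them, so fast-forward is possible.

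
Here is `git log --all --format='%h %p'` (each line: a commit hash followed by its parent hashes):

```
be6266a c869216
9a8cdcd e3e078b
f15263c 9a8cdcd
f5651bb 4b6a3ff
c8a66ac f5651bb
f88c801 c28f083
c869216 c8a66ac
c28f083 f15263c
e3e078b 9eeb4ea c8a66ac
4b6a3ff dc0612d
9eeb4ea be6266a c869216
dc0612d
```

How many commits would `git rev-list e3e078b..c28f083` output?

Reachable from c28f083: {4b6a3ff, 9a8cdcd, 9eeb4ea, be6266a, c28f083, c869216, c8a66ac, dc0612d, e3e078b, f15263c, f5651bb}.
Reachable from e3e078b: {4b6a3ff, 9eeb4ea, be6266a, c869216, c8a66ac, dc0612d, e3e078b, f5651bb}.
In c28f083's history but not e3e078b's: {9a8cdcd, c28f083, f15263c} — 3 commits.

3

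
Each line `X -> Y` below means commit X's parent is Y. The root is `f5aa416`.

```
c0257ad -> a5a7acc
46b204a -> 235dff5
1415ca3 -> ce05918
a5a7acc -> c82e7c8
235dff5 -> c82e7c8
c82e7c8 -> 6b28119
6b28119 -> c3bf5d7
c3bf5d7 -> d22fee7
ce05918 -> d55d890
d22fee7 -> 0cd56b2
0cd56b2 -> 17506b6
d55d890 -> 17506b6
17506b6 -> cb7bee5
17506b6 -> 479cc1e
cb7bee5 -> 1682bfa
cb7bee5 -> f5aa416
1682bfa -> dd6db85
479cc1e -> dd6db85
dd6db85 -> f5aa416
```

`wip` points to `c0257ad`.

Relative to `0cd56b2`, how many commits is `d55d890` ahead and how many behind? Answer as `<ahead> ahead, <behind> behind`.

Reachable from d55d890: {1682bfa, 17506b6, 479cc1e, cb7bee5, d55d890, dd6db85, f5aa416}.
Reachable from 0cd56b2: {0cd56b2, 1682bfa, 17506b6, 479cc1e, cb7bee5, dd6db85, f5aa416}.
Only in d55d890's history (ahead): {d55d890} — 1.
Only in 0cd56b2's history (behind): {0cd56b2} — 1.

1 ahead, 1 behind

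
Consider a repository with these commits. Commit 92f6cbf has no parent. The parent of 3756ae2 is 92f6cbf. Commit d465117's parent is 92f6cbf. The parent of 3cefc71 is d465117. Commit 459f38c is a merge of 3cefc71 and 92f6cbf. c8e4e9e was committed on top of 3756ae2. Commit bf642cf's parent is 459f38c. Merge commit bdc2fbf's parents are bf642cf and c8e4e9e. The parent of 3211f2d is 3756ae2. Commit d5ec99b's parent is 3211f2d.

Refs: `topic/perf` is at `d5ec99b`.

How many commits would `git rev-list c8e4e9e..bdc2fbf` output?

5

Reachable from bdc2fbf: {3756ae2, 3cefc71, 459f38c, 92f6cbf, bdc2fbf, bf642cf, c8e4e9e, d465117}.
Reachable from c8e4e9e: {3756ae2, 92f6cbf, c8e4e9e}.
In bdc2fbf's history but not c8e4e9e's: {3cefc71, 459f38c, bdc2fbf, bf642cf, d465117} — 5 commits.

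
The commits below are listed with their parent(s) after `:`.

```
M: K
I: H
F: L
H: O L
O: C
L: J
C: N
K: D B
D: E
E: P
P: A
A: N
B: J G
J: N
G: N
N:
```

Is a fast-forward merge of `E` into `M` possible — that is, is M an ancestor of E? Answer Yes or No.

A fast-forward from M to E is possible iff M is an ancestor of E.
Ancestors of E: {A, E, N, P}.
M is not among them, so fast-forward is not possible.

No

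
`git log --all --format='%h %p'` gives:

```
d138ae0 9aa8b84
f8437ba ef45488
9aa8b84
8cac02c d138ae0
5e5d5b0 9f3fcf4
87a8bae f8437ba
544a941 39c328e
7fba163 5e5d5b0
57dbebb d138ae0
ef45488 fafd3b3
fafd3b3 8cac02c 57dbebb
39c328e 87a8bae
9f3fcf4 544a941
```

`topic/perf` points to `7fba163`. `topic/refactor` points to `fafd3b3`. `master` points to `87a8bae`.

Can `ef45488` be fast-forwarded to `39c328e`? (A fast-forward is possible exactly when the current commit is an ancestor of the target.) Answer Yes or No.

A fast-forward from ef45488 to 39c328e is possible iff ef45488 is an ancestor of 39c328e.
Ancestors of 39c328e: {39c328e, 57dbebb, 87a8bae, 8cac02c, 9aa8b84, d138ae0, ef45488, f8437ba, fafd3b3}.
ef45488 is among them, so fast-forward is possible.

Yes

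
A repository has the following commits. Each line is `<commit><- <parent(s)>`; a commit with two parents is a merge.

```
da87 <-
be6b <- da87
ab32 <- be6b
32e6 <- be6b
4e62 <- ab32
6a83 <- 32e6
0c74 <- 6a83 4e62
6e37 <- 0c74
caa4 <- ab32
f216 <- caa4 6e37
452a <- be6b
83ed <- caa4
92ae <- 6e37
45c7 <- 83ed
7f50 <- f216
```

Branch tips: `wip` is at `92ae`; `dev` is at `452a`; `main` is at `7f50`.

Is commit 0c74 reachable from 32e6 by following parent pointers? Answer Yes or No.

Ancestors of 32e6: {32e6, be6b, da87}.
0c74 is not in that set, so it is not an ancestor of 32e6.

No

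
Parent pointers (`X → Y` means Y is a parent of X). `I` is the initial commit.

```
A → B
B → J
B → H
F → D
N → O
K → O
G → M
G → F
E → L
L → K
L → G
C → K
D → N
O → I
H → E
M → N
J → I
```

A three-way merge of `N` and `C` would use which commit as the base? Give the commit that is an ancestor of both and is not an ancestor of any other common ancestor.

Ancestors of N: {I, N, O}.
Ancestors of C: {C, I, K, O}.
Common ancestors: {I, O}.
Among these, O is not an ancestor of any other common ancestor — it is the merge base.

O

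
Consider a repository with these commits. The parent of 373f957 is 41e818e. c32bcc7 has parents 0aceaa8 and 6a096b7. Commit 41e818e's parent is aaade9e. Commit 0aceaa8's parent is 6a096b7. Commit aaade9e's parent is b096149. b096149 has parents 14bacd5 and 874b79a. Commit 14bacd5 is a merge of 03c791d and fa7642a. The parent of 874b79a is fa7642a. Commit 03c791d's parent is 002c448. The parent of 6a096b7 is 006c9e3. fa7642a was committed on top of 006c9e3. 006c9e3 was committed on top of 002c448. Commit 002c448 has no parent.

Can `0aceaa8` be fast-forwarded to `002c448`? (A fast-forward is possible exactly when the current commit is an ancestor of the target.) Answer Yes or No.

No

A fast-forward from 0aceaa8 to 002c448 is possible iff 0aceaa8 is an ancestor of 002c448.
Ancestors of 002c448: {002c448}.
0aceaa8 is not among them, so fast-forward is not possible.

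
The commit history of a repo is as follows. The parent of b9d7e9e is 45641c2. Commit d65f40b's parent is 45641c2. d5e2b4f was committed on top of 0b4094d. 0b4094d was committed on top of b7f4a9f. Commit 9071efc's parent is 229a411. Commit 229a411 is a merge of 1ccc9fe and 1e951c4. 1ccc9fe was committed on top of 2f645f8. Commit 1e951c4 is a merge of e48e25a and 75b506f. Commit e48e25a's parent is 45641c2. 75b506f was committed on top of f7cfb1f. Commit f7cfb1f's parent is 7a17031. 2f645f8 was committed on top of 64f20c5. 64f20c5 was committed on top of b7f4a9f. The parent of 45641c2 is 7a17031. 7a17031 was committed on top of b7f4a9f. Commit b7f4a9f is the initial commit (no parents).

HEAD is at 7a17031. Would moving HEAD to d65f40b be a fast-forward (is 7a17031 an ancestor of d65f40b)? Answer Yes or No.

A fast-forward from 7a17031 to d65f40b is possible iff 7a17031 is an ancestor of d65f40b.
Ancestors of d65f40b: {45641c2, 7a17031, b7f4a9f, d65f40b}.
7a17031 is among them, so fast-forward is possible.

Yes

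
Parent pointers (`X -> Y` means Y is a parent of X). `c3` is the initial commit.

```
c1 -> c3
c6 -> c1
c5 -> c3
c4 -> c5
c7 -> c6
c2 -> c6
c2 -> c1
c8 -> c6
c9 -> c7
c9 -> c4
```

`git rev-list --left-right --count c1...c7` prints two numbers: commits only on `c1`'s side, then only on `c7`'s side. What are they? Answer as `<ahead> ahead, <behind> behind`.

0 ahead, 2 behind

Reachable from c1: {c1, c3}.
Reachable from c7: {c1, c3, c6, c7}.
Only in c1's history (ahead): {} — 0.
Only in c7's history (behind): {c6, c7} — 2.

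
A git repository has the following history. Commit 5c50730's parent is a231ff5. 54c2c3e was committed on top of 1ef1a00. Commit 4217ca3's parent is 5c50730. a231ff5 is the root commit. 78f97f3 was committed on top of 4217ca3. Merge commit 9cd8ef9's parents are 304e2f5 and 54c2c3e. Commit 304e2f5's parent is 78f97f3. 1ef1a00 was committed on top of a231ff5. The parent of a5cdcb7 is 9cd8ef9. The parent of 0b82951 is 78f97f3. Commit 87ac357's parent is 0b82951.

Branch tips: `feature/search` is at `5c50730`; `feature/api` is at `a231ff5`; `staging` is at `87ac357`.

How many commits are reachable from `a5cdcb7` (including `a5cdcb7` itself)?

9

Walking parent pointers from a5cdcb7: reachable set = {1ef1a00, 304e2f5, 4217ca3, 54c2c3e, 5c50730, 78f97f3, 9cd8ef9, a231ff5, a5cdcb7}.
That is 9 commits.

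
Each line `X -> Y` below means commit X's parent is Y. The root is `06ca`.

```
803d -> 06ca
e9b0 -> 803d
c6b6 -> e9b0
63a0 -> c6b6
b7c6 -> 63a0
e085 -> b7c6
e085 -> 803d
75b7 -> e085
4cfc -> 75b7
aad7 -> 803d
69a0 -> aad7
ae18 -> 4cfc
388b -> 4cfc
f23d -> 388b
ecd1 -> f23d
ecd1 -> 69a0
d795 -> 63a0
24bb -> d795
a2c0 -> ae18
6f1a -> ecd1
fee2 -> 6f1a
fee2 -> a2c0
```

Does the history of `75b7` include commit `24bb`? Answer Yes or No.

No

Ancestors of 75b7: {06ca, 63a0, 75b7, 803d, b7c6, c6b6, e085, e9b0}.
24bb is not in that set, so it is not an ancestor of 75b7.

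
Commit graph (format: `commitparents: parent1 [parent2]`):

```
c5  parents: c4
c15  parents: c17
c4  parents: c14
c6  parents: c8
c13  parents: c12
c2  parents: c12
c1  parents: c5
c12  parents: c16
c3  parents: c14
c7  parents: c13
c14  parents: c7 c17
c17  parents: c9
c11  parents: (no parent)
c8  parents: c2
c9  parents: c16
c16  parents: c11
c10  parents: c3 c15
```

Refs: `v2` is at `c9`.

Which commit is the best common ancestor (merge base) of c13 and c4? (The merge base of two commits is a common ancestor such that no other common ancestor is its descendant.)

c13

Ancestors of c13: {c11, c12, c13, c16}.
Ancestors of c4: {c11, c12, c13, c14, c16, c17, c4, c7, c9}.
Common ancestors: {c11, c12, c13, c16}.
Among these, c13 is not an ancestor of any other common ancestor — it is the merge base.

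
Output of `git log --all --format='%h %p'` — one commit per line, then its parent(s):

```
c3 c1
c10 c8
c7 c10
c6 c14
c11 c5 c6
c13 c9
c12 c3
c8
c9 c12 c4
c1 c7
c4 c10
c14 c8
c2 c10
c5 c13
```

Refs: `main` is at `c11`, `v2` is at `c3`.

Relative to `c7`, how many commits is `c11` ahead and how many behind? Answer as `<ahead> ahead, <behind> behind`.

Reachable from c11: {c1, c10, c11, c12, c13, c14, c3, c4, c5, c6, c7, c8, c9}.
Reachable from c7: {c10, c7, c8}.
Only in c11's history (ahead): {c1, c11, c12, c13, c14, c3, c4, c5, c6, c9} — 10.
Only in c7's history (behind): {} — 0.

10 ahead, 0 behind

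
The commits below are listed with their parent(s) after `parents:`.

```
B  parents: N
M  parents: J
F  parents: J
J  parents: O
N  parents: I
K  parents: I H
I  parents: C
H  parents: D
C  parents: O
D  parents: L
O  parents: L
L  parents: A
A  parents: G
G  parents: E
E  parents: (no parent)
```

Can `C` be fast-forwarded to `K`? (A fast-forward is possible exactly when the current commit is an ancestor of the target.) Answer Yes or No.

A fast-forward from C to K is possible iff C is an ancestor of K.
Ancestors of K: {A, C, D, E, G, H, I, K, L, O}.
C is among them, so fast-forward is possible.

Yes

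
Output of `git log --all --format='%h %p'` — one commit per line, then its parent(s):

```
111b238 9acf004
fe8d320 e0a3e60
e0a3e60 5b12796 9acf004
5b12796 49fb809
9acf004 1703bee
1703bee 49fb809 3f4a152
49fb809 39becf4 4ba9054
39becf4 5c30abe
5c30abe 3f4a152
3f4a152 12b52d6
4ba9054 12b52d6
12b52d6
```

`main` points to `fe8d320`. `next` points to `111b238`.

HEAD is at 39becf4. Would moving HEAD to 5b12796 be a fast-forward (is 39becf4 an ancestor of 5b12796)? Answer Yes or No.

Yes

A fast-forward from 39becf4 to 5b12796 is possible iff 39becf4 is an ancestor of 5b12796.
Ancestors of 5b12796: {12b52d6, 39becf4, 3f4a152, 49fb809, 4ba9054, 5b12796, 5c30abe}.
39becf4 is among them, so fast-forward is possible.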